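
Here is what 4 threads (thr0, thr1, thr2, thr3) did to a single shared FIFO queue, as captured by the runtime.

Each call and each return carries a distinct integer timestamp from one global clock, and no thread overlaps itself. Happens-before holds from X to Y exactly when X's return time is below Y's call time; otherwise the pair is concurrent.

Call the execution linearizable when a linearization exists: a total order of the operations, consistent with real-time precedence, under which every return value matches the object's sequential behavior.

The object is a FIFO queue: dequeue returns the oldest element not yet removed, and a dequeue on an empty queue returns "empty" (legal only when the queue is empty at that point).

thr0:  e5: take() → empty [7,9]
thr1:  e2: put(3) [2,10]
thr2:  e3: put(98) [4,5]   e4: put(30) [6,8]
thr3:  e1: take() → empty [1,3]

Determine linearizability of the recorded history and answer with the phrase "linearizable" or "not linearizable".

cut after 8 events: linearizable; cut after 9 events (e5 responds, time 9): not linearizable
the 4 completed operations admit 2 real-time orders; each fails the FIFO queue replay
no escape via the 1 pending operation (e2): every completion choice fails
take e1, e3, e4, e5 (pending dropped): step 4 already fails, because e5 take() → empty cannot occur there
take e1, e3, e5, e4 (pending dropped): step 3 already fails, because e5 take() → empty cannot occur there

not linearizable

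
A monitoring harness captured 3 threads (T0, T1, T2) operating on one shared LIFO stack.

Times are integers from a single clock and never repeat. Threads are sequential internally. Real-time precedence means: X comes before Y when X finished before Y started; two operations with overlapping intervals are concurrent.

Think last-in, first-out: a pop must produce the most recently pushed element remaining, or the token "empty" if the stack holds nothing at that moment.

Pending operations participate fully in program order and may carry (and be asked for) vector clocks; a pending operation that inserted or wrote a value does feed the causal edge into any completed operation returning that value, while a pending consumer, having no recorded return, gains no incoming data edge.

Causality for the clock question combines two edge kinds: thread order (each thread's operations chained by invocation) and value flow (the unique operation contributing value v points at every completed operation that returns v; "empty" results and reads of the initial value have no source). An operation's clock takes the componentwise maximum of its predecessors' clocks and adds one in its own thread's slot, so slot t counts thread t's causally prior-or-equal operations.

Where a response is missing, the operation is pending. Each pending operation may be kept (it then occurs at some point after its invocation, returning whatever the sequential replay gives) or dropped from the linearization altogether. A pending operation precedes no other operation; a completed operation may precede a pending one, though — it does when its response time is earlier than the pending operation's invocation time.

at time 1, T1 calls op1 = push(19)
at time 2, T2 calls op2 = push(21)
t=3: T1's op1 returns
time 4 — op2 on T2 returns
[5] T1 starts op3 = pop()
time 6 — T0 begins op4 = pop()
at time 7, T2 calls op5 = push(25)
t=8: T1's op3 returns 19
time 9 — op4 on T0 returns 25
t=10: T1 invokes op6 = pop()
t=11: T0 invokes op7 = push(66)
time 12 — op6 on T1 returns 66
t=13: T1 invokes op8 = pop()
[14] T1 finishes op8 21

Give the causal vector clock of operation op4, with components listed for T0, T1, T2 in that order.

root op op2, invoked 2: fresh clock plus T2's own tick → (0, 0, 1)
root op op1, invoked 1: fresh clock plus T1's own tick → (0, 1, 0)
op5, invoked 7, takes VC(op2)=(0, 0, 1) under max, adds 1 for T2 → (0, 0, 2)
op3, invoked 5, takes VC(op1)=(0, 1, 0) under max, adds 1 for T1 → (0, 2, 0)
op4, invoked 6, takes VC(op5)=(0, 0, 2) under max, adds 1 for T0 → (1, 0, 2)
op7, invoked 11, takes VC(op4)=(1, 0, 2) under max, adds 1 for T0 → (2, 0, 2)
op6, invoked 10, takes VC(op3)=(0, 2, 0), VC(op7)=(2, 0, 2) under max, adds 1 for T1 → (2, 3, 2)
op8, invoked 13, takes VC(op2)=(0, 0, 1), VC(op6)=(2, 3, 2) under max, adds 1 for T1 → (2, 4, 2)
target: VC(op4) = (1, 0, 2)

(1, 0, 2)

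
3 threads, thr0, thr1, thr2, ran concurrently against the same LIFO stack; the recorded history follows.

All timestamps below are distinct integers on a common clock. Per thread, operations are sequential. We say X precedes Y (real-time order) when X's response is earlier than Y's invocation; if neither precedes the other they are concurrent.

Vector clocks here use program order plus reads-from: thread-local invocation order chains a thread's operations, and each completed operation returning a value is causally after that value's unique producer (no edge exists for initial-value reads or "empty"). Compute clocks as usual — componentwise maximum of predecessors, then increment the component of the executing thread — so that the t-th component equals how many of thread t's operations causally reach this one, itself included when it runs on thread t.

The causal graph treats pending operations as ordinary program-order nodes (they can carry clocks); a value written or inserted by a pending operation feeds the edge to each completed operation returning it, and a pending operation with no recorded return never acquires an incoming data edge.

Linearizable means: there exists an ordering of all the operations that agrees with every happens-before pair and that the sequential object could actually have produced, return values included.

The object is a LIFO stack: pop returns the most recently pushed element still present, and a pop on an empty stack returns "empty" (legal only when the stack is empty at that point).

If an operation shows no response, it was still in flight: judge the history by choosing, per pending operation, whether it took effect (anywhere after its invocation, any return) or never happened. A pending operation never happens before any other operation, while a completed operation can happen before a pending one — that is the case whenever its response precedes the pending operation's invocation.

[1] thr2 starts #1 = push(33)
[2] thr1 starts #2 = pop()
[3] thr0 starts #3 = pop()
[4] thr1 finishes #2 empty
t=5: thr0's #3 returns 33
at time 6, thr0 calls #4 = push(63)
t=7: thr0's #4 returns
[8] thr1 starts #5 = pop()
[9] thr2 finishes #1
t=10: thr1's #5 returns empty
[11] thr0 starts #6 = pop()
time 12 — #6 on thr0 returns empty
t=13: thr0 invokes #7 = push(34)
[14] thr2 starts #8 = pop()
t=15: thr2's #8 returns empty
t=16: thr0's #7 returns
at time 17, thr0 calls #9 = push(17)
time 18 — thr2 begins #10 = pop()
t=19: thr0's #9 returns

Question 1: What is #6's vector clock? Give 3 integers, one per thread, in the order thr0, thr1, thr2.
root op #1, invoked 1: fresh clock plus thr2's own tick → (0, 0, 1)
root op #2, invoked 2: fresh clock plus thr1's own tick → (0, 1, 0)
merge at #8 (invoked 14): VC(#1)=(0, 0, 1), own-thread bump on thr2 → (0, 0, 2)
merge at #5 (invoked 8): VC(#2)=(0, 1, 0), own-thread bump on thr1 → (0, 2, 0)
merge at #3 (invoked 3): VC(#1)=(0, 0, 1), own-thread bump on thr0 → (1, 0, 1)
merge at #10 (invoked 18): VC(#8)=(0, 0, 2), own-thread bump on thr2 → (0, 0, 3)
merge at #4 (invoked 6): VC(#3)=(1, 0, 1), own-thread bump on thr0 → (2, 0, 1)
merge at #6 (invoked 11): VC(#4)=(2, 0, 1), own-thread bump on thr0 → (3, 0, 1)
merge at #7 (invoked 13): VC(#6)=(3, 0, 1), own-thread bump on thr0 → (4, 0, 1)
merge at #9 (invoked 17): VC(#7)=(4, 0, 1), own-thread bump on thr0 → (5, 0, 1)
target: VC(#6) = (3, 0, 1)

(3, 0, 1)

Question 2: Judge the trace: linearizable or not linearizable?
through event 9 a valid linearization exists; event 10 (#5 responding at time 10) ends that
the 5 completed operations admit 10 real-time orders; each fails the LIFO stack replay
one such order, #1, #2, #3, #4, #5, breaks at step 2 where #2 pop() → empty is illegal
one such order, #1, #3, #2, #4, #5, breaks at step 5 where #5 pop() → empty is illegal

not linearizable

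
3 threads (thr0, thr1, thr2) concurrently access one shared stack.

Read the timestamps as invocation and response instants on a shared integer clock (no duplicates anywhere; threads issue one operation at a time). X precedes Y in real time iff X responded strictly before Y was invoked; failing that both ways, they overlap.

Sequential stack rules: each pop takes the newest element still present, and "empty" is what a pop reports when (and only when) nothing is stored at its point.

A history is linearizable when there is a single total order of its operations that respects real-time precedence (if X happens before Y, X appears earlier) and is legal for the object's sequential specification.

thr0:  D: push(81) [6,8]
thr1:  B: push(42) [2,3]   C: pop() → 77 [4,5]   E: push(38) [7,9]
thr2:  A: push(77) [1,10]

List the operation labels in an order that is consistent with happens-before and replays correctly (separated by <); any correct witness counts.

step 1: B push(42) — stack <42>
step 2: A push(77) — stack <42,77>
step 3: C pop() → 77 — stack <42>
step 4: D push(81) — stack <42,81>
step 5: E push(38) — stack <42,81,38>

B < A < C < D < E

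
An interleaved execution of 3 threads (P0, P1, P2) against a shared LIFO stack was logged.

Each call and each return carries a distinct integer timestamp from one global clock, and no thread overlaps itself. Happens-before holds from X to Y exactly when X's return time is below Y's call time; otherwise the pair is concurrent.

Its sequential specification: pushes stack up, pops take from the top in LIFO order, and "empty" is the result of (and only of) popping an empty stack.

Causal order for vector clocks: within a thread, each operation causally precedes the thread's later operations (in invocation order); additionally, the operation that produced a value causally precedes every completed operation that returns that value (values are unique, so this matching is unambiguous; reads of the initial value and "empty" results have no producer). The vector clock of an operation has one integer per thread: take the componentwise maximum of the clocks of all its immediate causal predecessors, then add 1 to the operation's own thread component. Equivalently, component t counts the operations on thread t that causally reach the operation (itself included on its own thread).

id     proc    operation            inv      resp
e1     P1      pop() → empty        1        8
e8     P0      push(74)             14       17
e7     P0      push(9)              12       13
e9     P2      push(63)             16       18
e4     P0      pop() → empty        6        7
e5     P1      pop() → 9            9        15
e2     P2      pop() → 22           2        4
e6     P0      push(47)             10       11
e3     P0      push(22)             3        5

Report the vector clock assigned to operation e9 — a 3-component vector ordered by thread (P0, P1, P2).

no predecessors for e1 (invoked 1): P1 increments from zero → (0, 1, 0)
no predecessors for e3 (invoked 3): P0 increments from zero → (1, 0, 0)
VC(e2, invoked at 2): max of VC(e3)=(1, 0, 0), then +1 on thread P2 → (1, 0, 1)
VC(e4, invoked at 6): max of VC(e3)=(1, 0, 0), then +1 on thread P0 → (2, 0, 0)
VC(e9, invoked at 16): max of VC(e2)=(1, 0, 1), then +1 on thread P2 → (1, 0, 2)
VC(e6, invoked at 10): max of VC(e4)=(2, 0, 0), then +1 on thread P0 → (3, 0, 0)
VC(e7, invoked at 12): max of VC(e6)=(3, 0, 0), then +1 on thread P0 → (4, 0, 0)
VC(e8, invoked at 14): max of VC(e7)=(4, 0, 0), then +1 on thread P0 → (5, 0, 0)
VC(e5, invoked at 9): max of VC(e1)=(0, 1, 0), VC(e7)=(4, 0, 0), then +1 on thread P1 → (4, 2, 0)
target: VC(e9) = (1, 0, 2)

(1, 0, 2)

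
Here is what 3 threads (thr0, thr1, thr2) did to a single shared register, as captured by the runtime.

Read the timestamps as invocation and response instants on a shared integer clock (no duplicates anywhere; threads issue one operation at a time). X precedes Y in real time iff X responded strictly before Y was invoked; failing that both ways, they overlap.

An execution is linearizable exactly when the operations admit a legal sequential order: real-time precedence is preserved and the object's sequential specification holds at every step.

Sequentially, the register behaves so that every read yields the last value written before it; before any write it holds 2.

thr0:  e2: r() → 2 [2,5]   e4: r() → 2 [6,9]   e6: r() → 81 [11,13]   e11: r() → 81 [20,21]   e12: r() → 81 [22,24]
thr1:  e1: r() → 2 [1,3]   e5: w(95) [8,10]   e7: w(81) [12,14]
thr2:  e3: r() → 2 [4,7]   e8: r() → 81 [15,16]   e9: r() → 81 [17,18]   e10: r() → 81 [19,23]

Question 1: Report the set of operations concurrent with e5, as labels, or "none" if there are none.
e4

overlap test against e5 [8,10]: concurrent iff the interval meets 8..10
e1 [1,3]: before
e2 [2,5]: before
e3 [4,7]: before
e4 [6,9]: concurrent
e6 [11,13]: after
e7 [12,14]: after
e8 [15,16]: after
e9 [17,18]: after
e10 [19,23]: after
e11 [20,21]: after
e12 [22,24]: after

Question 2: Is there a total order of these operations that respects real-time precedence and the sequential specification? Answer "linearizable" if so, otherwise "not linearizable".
linearizable

one valid linearization: e1, e2, e3, e4, e5, e7, e6, e8, e9, e10, e11, e12
step 1: e1 r() → 2 — value 2
step 2: e2 r() → 2 — value 2
step 3: e3 r() → 2 — value 2
step 4: e4 r() → 2 — value 2
step 5: e5 w(95) — value 95
step 6: e7 w(81) — value 81
step 7: e6 r() → 81 — value 81
step 8: e8 r() → 81 — value 81
step 9: e9 r() → 81 — value 81
step 10: e10 r() → 81 — value 81
step 11: e11 r() → 81 — value 81
step 12: e12 r() → 81 — value 81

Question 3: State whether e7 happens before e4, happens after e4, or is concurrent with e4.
after

e7 spans [12,14], e4 spans [6,9]
resp(e4)=9 < inv(e7)=12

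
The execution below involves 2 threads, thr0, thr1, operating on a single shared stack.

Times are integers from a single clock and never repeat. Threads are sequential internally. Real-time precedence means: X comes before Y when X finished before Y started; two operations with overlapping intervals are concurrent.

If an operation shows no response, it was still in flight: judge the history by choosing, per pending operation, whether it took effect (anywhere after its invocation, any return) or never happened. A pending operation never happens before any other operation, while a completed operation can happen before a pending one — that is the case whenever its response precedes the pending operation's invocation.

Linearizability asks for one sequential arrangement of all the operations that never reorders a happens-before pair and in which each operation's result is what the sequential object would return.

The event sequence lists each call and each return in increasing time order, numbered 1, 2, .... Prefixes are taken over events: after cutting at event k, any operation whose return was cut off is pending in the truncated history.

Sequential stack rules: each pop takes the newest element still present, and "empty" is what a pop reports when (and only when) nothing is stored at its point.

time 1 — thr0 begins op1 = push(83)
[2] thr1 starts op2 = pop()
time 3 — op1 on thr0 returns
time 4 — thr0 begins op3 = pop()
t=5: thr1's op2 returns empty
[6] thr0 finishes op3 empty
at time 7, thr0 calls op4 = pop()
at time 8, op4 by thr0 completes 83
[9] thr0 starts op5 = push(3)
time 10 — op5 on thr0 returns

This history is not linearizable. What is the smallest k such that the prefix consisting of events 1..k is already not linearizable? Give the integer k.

events 1..5 are linearizable; a witness order is op1, op3, op2:
1. op1 push(83), leaving stack <83>
2. op3 pop() (pending, included), leaving stack <>
3. op2 pop() → empty, leaving stack <>
include event 6 — op3 responding at 6 — and every candidate order breaks
sample order op1, op2, op3 stalls at step 2 — op2 pop() → empty has no legal effect
sample order op1, op3, op2 stalls at step 2 — op3 pop() → empty has no legal effect

6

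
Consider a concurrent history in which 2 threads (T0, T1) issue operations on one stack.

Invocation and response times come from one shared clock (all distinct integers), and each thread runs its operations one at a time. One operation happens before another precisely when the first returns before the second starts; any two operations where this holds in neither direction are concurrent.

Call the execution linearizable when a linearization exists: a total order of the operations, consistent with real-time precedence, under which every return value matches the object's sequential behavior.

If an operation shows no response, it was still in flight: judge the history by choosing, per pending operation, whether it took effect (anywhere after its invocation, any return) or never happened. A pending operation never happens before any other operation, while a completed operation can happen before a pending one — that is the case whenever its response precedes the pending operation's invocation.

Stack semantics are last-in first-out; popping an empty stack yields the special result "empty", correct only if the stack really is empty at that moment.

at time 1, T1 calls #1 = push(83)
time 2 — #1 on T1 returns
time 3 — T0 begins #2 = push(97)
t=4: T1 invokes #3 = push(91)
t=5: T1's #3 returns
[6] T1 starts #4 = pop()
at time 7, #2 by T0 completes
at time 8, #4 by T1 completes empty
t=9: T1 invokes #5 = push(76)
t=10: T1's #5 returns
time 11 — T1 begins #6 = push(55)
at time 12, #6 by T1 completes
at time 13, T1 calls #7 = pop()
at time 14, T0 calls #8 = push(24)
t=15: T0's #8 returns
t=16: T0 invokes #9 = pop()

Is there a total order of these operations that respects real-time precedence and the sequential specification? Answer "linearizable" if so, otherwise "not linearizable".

not linearizable

prefix check: 1..7 passes, 1..8 fails once #4's time-8 response joins
every one of the 3 real-time-consistent orders over 4 completed stack ops fails the sequential spec
one such order, #1, #2, #3, #4, breaks at step 4 where #4 pop() → empty is illegal
one such order, #1, #3, #2, #4, breaks at step 4 where #4 pop() → empty is illegal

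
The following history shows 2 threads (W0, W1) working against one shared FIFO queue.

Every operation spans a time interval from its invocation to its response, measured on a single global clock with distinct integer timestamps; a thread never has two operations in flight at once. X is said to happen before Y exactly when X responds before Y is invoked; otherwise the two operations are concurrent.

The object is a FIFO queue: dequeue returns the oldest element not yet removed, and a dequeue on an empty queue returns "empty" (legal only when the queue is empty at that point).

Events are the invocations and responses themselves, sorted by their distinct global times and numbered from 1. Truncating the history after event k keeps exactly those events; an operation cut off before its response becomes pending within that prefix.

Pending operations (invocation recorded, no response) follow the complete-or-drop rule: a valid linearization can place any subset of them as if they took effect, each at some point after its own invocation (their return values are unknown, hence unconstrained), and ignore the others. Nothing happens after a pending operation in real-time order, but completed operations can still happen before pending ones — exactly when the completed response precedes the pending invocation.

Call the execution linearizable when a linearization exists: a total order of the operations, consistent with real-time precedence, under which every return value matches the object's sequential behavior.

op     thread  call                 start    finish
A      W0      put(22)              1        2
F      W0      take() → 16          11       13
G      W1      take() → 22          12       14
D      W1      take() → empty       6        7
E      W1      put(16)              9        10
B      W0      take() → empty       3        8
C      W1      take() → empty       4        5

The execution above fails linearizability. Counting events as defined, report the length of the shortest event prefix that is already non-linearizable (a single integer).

events 1..7 are linearizable; a witness order is A, B, C, D:
1. A put(22), leaving queue <22>
2. B take() (pending, included), leaving queue <>
3. C take() → empty, leaving queue <>
4. D take() → empty, leaving queue <>
once event 8 joins (B's response, time 8), exhaustive search finds no witness
take A, B, C, D: step 2 already fails, because B take() → empty cannot occur there
take A, C, B, D: step 2 already fails, because C take() → empty cannot occur there

8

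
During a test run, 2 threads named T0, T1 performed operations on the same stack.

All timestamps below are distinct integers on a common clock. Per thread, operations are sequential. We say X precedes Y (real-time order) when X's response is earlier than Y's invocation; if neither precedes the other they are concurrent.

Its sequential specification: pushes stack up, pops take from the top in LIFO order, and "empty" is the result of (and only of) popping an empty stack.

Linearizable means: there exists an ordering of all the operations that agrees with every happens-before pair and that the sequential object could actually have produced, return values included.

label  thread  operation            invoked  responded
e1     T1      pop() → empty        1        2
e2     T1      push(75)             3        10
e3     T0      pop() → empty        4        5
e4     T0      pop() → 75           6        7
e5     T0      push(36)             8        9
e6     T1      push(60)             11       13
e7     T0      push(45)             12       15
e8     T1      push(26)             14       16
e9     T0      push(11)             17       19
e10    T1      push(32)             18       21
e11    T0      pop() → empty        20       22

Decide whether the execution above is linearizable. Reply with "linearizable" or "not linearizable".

events 1..21 are fine; event 22 — the response of e11 at time 22 — makes the prefix non-linearizable
36 orders of the 11 completed stack ops respect real time; none is legal
one such order, e1, e2, e3, e4, e5, e6, e7, e8, e9, e10, e11, breaks at step 3 where e3 pop() → empty is illegal
one such order, e1, e2, e3, e4, e5, e6, e7, e8, e9, e11, e10, breaks at step 3 where e3 pop() → empty is illegal

not linearizable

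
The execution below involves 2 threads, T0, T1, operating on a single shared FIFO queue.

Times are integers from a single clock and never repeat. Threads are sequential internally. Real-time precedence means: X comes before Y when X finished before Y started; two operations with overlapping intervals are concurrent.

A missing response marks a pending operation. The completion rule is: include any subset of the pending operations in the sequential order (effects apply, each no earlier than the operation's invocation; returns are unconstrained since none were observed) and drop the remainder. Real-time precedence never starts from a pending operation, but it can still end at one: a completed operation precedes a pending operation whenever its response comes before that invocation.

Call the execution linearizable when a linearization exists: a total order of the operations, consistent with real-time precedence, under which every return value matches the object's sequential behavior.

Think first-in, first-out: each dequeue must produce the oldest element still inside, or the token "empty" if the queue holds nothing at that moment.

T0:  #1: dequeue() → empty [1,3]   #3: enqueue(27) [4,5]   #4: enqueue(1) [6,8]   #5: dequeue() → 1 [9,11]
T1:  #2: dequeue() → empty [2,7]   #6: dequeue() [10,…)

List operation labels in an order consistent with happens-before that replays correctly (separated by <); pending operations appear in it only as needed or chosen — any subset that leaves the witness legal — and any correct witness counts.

after step 1 (#1 dequeue() → empty): queue <>
after step 2 (#2 dequeue() → empty): queue <>
after step 3 (#3 enqueue(27)): queue <27>
after step 4 (#4 enqueue(1)): queue <27,1>
after step 5 (#6 dequeue() (pending, included)): queue <1>
after step 6 (#5 dequeue() → 1): queue <>

#1 < #2 < #3 < #4 < #6 < #5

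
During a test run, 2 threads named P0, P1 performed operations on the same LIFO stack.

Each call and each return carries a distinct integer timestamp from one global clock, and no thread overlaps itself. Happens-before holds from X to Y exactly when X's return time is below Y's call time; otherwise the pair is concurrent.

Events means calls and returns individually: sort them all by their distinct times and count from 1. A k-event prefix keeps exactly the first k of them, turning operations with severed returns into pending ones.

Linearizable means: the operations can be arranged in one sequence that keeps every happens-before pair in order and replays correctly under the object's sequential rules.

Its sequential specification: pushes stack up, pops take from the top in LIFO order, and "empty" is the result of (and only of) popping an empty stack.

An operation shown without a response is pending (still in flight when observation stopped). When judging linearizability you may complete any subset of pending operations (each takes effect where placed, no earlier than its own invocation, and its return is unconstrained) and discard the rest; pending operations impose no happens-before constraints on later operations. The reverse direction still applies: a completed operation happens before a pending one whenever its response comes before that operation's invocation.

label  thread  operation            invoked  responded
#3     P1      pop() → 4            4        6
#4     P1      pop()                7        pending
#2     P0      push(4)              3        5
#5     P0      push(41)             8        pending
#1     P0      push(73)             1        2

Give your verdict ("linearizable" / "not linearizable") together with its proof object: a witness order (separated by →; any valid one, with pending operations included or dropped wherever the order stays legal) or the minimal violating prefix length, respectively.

linearizable — witness: #1 → #2 → #3

after step 1 (#1 push(73)): stack <73>
after step 2 (#2 push(4)): stack <73,4>
after step 3 (#3 pop() → 4): stack <73>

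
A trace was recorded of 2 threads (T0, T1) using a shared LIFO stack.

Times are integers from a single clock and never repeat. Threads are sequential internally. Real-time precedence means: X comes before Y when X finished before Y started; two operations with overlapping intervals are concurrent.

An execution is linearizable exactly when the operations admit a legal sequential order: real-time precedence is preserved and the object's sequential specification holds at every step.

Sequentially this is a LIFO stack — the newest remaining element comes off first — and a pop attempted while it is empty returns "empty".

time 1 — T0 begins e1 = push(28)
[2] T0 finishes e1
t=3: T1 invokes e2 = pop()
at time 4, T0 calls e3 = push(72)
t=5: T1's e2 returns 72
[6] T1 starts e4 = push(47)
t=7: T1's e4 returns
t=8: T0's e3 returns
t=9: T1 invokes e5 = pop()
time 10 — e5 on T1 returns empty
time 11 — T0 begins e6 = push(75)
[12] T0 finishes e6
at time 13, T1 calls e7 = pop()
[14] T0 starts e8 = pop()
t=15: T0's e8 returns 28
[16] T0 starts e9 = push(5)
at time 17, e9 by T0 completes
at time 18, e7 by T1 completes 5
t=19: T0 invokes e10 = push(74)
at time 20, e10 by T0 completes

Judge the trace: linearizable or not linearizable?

already the first 10 events (up to e5's response at time 10) admit no linearization; the first 9 still do
all 3 real-time-respecting orders fail — 5 completed LIFO stack operations, no legal replay
one such order, e1, e2, e3, e4, e5, breaks at step 2 where e2 pop() → 72 is illegal
one such order, e1, e2, e4, e3, e5, breaks at step 2 where e2 pop() → 72 is illegal

not linearizable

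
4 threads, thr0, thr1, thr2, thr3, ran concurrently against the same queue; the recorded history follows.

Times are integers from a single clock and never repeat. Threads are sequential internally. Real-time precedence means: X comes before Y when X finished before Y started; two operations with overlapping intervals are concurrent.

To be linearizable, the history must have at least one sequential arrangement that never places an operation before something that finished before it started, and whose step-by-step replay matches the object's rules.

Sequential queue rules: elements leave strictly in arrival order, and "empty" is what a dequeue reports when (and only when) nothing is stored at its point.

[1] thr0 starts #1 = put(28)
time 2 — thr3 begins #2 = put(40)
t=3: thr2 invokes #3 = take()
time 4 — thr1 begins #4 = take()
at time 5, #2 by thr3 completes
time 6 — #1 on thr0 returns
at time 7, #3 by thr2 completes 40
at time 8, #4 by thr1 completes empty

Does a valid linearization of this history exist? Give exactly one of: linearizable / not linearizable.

linearizable

witness order: #2, #3, #4, #1
after step 1 (#2 put(40)): queue <40>
after step 2 (#3 take() → 40): queue <>
after step 3 (#4 take() → empty): queue <>
after step 4 (#1 put(28)): queue <28>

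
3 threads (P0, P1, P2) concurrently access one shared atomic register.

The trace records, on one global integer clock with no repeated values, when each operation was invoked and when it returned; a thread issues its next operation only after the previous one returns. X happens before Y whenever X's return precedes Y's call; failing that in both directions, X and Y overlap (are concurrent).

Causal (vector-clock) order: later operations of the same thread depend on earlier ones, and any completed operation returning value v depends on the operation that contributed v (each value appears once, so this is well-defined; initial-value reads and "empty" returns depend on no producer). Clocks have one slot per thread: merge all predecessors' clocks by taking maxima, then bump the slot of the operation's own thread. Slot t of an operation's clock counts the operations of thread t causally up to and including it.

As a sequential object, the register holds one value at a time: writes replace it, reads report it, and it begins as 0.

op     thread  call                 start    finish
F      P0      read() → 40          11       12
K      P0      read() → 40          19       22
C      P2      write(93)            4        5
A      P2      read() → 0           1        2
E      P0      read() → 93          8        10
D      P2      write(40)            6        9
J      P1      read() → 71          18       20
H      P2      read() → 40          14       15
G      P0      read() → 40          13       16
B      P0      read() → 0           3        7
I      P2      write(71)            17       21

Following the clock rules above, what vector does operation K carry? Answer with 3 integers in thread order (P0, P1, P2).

(5, 0, 3)

A (invocation 1): nothing precedes it; P2's component alone gives (0, 0, 1)
B (invocation 3): nothing precedes it; P0's component alone gives (1, 0, 0)
merge at C (invoked 4): VC(A)=(0, 0, 1), own-thread bump on P2 → (0, 0, 2)
merge at D (invoked 6): VC(C)=(0, 0, 2), own-thread bump on P2 → (0, 0, 3)
merge at H (invoked 14): VC(D)=(0, 0, 3), own-thread bump on P2 → (0, 0, 4)
merge at E (invoked 8): VC(B)=(1, 0, 0), VC(C)=(0, 0, 2), own-thread bump on P0 → (2, 0, 2)
merge at I (invoked 17): VC(H)=(0, 0, 4), own-thread bump on P2 → (0, 0, 5)
merge at J (invoked 18): VC(I)=(0, 0, 5), own-thread bump on P1 → (0, 1, 5)
merge at F (invoked 11): VC(D)=(0, 0, 3), VC(E)=(2, 0, 2), own-thread bump on P0 → (3, 0, 3)
merge at G (invoked 13): VC(D)=(0, 0, 3), VC(F)=(3, 0, 3), own-thread bump on P0 → (4, 0, 3)
merge at K (invoked 19): VC(D)=(0, 0, 3), VC(G)=(4, 0, 3), own-thread bump on P0 → (5, 0, 3)
target: VC(K) = (5, 0, 3)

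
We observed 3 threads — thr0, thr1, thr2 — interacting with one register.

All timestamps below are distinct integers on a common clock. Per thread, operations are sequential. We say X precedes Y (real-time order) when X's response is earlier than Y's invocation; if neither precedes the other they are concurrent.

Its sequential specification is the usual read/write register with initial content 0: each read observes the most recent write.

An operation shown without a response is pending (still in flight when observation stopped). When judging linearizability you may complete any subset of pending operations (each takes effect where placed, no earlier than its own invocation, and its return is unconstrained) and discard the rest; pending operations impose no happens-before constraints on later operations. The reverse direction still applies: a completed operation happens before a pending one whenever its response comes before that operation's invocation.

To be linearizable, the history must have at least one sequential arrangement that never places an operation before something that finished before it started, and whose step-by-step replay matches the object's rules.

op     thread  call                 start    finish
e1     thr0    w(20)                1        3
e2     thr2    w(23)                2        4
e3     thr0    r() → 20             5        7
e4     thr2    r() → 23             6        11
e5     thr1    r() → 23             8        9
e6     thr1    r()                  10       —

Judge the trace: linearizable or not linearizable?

prefix check: 1..8 passes, 1..9 fails once e5's time-9 response joins
checked exhaustively: 2 real-time-consistent orders of 4 completed operations, zero legal register replays
every completion of the 1 pending operation (e4) was checked; none linearizes
e.g. e1, e2, e3, e5 (pending dropped): illegal at step 3, since e3 r() → 20 cannot apply there
e.g. e2, e1, e3, e5 (pending dropped): illegal at step 4, since e5 r() → 23 cannot apply there

not linearizable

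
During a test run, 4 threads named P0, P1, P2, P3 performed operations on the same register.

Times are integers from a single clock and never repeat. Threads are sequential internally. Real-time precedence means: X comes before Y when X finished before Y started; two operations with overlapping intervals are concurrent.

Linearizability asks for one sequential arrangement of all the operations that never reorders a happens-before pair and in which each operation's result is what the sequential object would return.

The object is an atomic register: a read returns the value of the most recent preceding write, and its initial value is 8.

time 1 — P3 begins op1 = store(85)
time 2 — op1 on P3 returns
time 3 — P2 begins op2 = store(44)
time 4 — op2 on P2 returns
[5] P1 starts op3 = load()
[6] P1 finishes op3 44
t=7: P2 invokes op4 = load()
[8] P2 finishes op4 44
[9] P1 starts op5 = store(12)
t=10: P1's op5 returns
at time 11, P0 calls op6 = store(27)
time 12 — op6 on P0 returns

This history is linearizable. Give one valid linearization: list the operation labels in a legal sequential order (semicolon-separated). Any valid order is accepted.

step 1: op1 store(85) — value 85
step 2: op2 store(44) — value 44
step 3: op3 load() → 44 — value 44
step 4: op4 load() → 44 — value 44
step 5: op5 store(12) — value 12
step 6: op6 store(27) — value 27

op1; op2; op3; op4; op5; op6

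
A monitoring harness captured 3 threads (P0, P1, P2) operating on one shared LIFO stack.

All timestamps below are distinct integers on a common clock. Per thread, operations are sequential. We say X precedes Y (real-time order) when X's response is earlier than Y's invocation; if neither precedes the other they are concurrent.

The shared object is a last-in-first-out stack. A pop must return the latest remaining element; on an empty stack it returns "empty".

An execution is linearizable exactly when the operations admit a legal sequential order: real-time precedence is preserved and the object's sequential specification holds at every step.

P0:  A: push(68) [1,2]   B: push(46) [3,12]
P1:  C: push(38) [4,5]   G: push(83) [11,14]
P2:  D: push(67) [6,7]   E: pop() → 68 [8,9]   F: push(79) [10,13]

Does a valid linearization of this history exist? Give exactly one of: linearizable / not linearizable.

events 1..8 are fine; event 9 — the response of E at time 9 — makes the prefix non-linearizable
exactly one order of the 4 completed ops respects real time; the LIFO stack replay fails
no escape via the 1 pending operation (B): every completion choice fails
e.g. A, C, D, E (pending dropped): illegal at step 4, since E pop() → 68 cannot apply there

not linearizable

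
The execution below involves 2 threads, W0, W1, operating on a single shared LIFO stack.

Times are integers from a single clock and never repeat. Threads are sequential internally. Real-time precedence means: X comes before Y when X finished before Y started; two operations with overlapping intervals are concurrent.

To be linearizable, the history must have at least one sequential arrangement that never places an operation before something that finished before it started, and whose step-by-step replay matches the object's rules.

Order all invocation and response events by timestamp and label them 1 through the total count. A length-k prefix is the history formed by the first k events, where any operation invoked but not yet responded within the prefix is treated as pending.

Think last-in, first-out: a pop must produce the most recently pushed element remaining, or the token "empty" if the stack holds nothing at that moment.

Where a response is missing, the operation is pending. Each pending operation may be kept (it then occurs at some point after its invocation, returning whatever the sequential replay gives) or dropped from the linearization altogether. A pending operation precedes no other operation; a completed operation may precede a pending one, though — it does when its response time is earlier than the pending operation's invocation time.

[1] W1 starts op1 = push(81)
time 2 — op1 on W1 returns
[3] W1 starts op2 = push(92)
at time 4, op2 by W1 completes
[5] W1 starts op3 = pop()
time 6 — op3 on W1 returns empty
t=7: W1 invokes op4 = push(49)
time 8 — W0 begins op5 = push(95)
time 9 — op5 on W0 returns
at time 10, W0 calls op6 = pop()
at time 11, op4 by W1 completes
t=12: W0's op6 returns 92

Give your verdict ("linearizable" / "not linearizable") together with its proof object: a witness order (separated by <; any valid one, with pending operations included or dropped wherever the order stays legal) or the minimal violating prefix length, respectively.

events 1..5 are fine; event 6 — the response of op3 at time 6 — makes the prefix non-linearizable
one real-time candidate order over the 3 completed operations — the LIFO stack replay rejects it
take op1, op2, op3: step 3 already fails, because op3 pop() → empty cannot occur there

not linearizable — minimal violating prefix: 6 events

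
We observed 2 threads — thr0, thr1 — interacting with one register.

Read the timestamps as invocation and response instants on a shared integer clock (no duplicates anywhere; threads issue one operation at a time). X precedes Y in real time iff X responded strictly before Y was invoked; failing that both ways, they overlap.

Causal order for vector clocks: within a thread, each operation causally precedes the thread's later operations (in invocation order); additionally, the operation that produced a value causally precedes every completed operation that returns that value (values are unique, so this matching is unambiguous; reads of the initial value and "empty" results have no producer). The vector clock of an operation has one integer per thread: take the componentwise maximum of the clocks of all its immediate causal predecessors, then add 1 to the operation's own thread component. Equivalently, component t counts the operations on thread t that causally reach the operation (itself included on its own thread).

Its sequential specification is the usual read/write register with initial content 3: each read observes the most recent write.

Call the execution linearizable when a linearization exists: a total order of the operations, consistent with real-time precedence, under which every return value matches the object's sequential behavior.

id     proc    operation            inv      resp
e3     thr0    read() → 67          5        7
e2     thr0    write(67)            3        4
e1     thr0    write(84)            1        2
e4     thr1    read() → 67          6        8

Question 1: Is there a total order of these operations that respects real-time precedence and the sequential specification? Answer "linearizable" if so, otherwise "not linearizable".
witness order: e1, e2, e3, e4
step 1: e1 write(84) — value 84
step 2: e2 write(67) — value 67
step 3: e3 read() → 67 — value 67
step 4: e4 read() → 67 — value 67

linearizable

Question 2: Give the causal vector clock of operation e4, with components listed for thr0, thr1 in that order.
e1 (invocation 1): nothing precedes it; thr0's component alone gives (1, 0)
merge at e2 (invoked 3): VC(e1)=(1, 0), own-thread bump on thr0 → (2, 0)
merge at e4 (invoked 6): VC(e2)=(2, 0), own-thread bump on thr1 → (2, 1)
merge at e3 (invoked 5): VC(e2)=(2, 0), own-thread bump on thr0 → (3, 0)
target: VC(e4) = (2, 1)

(2, 1)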